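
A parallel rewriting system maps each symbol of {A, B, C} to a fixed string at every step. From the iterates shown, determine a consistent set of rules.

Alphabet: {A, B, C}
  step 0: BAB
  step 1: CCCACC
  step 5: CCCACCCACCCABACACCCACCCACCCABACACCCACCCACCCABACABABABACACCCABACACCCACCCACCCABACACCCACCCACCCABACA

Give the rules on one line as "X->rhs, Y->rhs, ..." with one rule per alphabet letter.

  step 0 ⇒ step 1: BAB ⇒ CC·CA·CC
    A ↦ CA
    B ↦ CC
    C ↦ BA  (constrained at step 1)

A->CA, B->CC, C->BA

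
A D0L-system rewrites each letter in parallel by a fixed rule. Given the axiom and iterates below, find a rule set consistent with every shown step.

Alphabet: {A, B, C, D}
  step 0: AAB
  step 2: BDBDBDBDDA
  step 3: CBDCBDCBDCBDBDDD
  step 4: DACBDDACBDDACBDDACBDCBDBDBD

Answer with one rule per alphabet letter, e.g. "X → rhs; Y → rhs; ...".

A->DD, B->C, C->DA, D->BD

  step 3 ⇒ step 4: CBDCBDCBDCBDBDDD ⇒ DA·C·BD·DA·C·BD·DA·C·BD·DA·C·BD·C·BD·BD·BD
    B ↦ C
    C ↦ DA
    D ↦ BD
  step 2 ⇒ step 3: BDBDBDBDDA ⇒ C·BD·C·BD·C·BD·C·BD·BD·DD
    A ↦ DD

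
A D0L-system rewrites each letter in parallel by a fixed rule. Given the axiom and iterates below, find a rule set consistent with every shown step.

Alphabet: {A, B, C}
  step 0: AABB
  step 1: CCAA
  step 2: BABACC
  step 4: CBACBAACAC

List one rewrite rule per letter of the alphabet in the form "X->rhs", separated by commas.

  step 1 ⇒ step 2: CCAA ⇒ BA·BA·C·C
    A ↦ C
    C ↦ BA
  step 0 ⇒ step 1: AABB ⇒ C·C·A·A
    B ↦ A

A->C, B->A, C->BA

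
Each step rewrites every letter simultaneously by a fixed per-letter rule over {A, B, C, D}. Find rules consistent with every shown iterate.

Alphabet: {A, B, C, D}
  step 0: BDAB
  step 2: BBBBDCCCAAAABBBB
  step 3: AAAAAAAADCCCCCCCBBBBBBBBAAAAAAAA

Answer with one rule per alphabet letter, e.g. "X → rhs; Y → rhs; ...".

  step 2 ⇒ step 3: BBBBDCCCAAAABBBB ⇒ AA·AA·AA·AA·DC·CC·CC·CC·BB·BB·BB·BB·AA·AA·AA·AA
    A ↦ BB
    B ↦ AA
    C ↦ CC
    D ↦ DC

A->BB, B->AA, C->CC, D->DC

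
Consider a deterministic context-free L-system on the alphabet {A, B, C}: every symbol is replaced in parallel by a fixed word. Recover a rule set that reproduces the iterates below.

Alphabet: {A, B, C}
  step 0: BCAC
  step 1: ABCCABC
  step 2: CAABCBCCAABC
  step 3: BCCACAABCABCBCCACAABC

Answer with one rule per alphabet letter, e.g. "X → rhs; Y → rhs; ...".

  step 2 ⇒ step 3: CAABCBCCAABC ⇒ BC·CA·CA·A·BC·A·BC·BC·CA·CA·A·BC
    A ↦ CA
    B ↦ A
    C ↦ BC

A->CA, B->A, C->BC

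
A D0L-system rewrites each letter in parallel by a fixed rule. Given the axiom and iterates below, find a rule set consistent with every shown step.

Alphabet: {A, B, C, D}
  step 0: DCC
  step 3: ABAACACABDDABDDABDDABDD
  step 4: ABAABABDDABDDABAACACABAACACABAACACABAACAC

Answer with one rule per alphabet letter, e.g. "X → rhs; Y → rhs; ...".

  step 3 ⇒ step 4: ABAACACABDDABDDABDDABDD ⇒ AB·A·AB·AB·DD·AB·DD·AB·A·AC·AC·AB·A·AC·AC·AB·A·AC·AC·AB·A·AC·AC
    A ↦ AB
    B ↦ A
    C ↦ DD
    D ↦ AC

A->AB, B->A, C->DD, D->AC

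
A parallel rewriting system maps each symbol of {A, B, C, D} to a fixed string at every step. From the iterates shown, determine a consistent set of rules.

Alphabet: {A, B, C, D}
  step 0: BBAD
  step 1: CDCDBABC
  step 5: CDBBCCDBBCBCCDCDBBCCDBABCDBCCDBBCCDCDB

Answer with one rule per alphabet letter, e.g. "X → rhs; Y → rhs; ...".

  step 0 ⇒ step 1: BBAD ⇒ CD·CD·BAB·C
    A ↦ BAB
    B ↦ CD
    D ↦ C
    C ↦ B  (constrained at step 1)

A->BAB, B->CD, C->B, D->C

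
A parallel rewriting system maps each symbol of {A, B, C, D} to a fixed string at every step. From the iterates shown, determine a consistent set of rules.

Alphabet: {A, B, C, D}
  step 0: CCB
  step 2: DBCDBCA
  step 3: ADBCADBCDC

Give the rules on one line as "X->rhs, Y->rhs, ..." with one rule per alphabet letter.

A->DC, B->D, C->BC, D->A

  step 2 ⇒ step 3: DBCDBCA ⇒ A·D·BC·A·D·BC·DC
    A ↦ DC
    B ↦ D
    C ↦ BC
    D ↦ A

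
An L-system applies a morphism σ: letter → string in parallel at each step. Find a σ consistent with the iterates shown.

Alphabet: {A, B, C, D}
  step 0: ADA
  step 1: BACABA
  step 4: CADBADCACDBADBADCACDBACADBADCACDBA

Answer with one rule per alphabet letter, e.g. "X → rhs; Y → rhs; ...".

A->BA, B->CD, C->D, D->CA

  step 0 ⇒ step 1: ADA ⇒ BA·CA·BA
    A ↦ BA
    D ↦ CA
    B ↦ CD  (constrained at step 1)
    C ↦ D  (constrained at step 1)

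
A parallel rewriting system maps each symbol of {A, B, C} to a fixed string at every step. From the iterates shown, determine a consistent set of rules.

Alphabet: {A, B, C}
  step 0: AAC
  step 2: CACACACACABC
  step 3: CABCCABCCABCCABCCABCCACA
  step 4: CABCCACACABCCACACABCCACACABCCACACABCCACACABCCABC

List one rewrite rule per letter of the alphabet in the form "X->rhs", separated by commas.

A->BC, B->CA, C->CA

  step 3 ⇒ step 4: CABCCABCCABCCABCCABCCACA ⇒ CA·BC·CA·CA·CA·BC·CA·CA·CA·BC·CA·CA·CA·BC·CA·CA·CA·BC·CA·CA·CA·BC·CA·BC
    A ↦ BC
    B ↦ CA
    C ↦ CA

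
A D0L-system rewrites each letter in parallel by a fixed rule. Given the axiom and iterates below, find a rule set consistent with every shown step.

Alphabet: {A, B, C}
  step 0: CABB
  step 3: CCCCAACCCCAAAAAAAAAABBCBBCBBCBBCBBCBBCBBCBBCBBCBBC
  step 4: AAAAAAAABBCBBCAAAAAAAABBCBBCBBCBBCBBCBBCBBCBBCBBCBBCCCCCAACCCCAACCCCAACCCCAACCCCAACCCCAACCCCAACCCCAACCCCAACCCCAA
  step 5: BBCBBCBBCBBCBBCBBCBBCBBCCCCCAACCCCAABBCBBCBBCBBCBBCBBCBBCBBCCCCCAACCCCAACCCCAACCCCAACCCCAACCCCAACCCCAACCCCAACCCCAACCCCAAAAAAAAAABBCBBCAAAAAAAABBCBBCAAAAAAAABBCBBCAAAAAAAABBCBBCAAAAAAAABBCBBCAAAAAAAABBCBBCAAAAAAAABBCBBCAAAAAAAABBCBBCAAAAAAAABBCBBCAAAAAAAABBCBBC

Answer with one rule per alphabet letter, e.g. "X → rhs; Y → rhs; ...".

  step 4 ⇒ step 5: AAAAAAAABBCBBCAAAAAAAABBCBBCBBCBBCBBCBBCBBCBBCBBCBBCCCCCAACCCCAACCCCAACCCCAACCCCAACCCCAACCCCAACCCCAACCCCAACCCCAA ⇒ BBC·BBC·BBC·BBC·BBC·BBC·BBC·BBC·CC·CC·AA·CC·CC·AA·BBC·BBC·BBC·BBC·BBC·BBC·BBC·BBC·CC·CC·AA·CC·CC·AA·CC·CC·AA·CC·CC·AA·CC·CC·AA·CC·CC·AA·CC·CC·AA·CC·CC·AA·CC·CC·AA·CC·CC·AA·AA·AA·AA·AA·BBC·BBC·AA·AA·AA·AA·BBC·BBC·AA·AA·AA·AA·BBC·BBC·AA·AA·AA·AA·BBC·BBC·AA·AA·AA·AA·BBC·BBC·AA·AA·AA·AA·BBC·BBC·AA·AA·AA·AA·BBC·BBC·AA·AA·AA·AA·BBC·BBC·AA·AA·AA·AA·BBC·BBC·AA·AA·AA·AA·BBC·BBC
    A ↦ BBC
    B ↦ CC
    C ↦ AA

A->BBC, B->CC, C->AA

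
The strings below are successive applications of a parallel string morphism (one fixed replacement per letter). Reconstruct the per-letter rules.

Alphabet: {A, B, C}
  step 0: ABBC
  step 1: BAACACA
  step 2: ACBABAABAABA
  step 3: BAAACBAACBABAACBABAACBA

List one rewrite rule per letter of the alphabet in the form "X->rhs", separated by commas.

A->BA, B->AC, C->A

  step 2 ⇒ step 3: ACBABAABAABA ⇒ BA·A·AC·BA·AC·BA·BA·AC·BA·BA·AC·BA
    A ↦ BA
    B ↦ AC
    C ↦ A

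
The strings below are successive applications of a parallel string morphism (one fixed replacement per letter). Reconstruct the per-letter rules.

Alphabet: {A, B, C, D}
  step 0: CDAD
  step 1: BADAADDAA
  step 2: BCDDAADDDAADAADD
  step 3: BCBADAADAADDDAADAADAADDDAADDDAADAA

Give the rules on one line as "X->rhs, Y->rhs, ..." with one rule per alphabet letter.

  step 2 ⇒ step 3: BCDDAADDDAADAADD ⇒ BC·BA·DAA·DAA·D·D·DAA·DAA·DAA·D·D·DAA·D·D·DAA·DAA
    A ↦ D
    B ↦ BC
    C ↦ BA
    D ↦ DAA

A->D, B->BC, C->BA, D->DAA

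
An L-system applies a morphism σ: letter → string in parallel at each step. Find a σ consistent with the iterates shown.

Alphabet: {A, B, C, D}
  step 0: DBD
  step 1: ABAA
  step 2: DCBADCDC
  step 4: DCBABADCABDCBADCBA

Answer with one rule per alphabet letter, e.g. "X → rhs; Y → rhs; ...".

  step 1 ⇒ step 2: ABAA ⇒ DC·BA·DC·DC
    A ↦ DC
    B ↦ BA
    C ↦ B  (constrained at step 2)
  step 0 ⇒ step 1: DBD ⇒ A·BA·A
    D ↦ A

A->DC, B->BA, C->B, D->A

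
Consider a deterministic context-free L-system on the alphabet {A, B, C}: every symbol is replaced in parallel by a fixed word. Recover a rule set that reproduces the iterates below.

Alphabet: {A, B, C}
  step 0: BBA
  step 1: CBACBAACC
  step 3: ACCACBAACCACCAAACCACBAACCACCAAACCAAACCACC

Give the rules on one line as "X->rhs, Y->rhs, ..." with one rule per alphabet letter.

  step 0 ⇒ step 1: BBA ⇒ CBA·CBA·ACC
    A ↦ ACC
    B ↦ CBA
    C ↦ A  (constrained at step 1)

A->ACC, B->CBA, C->A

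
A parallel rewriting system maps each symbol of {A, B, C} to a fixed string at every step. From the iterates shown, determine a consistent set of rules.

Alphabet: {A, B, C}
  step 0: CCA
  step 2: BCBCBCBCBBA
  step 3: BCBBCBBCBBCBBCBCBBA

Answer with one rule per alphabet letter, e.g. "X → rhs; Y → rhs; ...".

A->BBA, B->BC, C->B

  step 2 ⇒ step 3: BCBCBCBCBBA ⇒ BC·B·BC·B·BC·B·BC·B·BC·BC·BBA
    A ↦ BBA
    B ↦ BC
    C ↦ B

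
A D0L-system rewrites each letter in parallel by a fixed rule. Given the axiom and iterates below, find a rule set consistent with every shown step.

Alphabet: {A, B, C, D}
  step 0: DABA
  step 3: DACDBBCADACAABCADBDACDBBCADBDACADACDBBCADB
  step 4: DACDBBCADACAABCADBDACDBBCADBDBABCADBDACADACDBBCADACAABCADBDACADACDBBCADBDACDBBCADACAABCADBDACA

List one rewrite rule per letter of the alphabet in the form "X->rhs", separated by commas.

  step 3 ⇒ step 4: DACDBBCADACAABCADBDACDBBCADBDACADACDBBCADB ⇒ DAC·DB·BCA·DAC·A·A·BCA·DB·DAC·DB·BCA·DB·DB·A·BCA·DB·DAC·A·DAC·DB·BCA·DAC·A·A·BCA·DB·DAC·A·DAC·DB·BCA·DB·DAC·DB·BCA·DAC·A·A·BCA·DB·DAC·A
    A ↦ DB
    B ↦ A
    C ↦ BCA
    D ↦ DAC

A->DB, B->A, C->BCA, D->DAC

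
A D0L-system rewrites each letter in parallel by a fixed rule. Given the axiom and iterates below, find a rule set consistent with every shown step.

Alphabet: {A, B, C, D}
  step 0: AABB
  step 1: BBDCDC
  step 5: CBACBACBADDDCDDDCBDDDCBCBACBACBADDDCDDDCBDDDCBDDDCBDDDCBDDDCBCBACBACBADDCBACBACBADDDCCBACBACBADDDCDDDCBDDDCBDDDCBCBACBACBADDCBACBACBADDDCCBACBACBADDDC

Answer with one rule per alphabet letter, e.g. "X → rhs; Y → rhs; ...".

  step 0 ⇒ step 1: AABB ⇒ B·B·DC·DC
    A ↦ B
    B ↦ DC
    C ↦ DD  (constrained at step 1)
    D ↦ CBA  (constrained at step 1)

A->B, B->DC, C->DD, D->CBA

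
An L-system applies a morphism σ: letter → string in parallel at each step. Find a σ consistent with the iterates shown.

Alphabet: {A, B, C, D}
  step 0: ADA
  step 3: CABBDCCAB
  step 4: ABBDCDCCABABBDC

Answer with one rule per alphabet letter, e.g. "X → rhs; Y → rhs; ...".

  step 3 ⇒ step 4: CABBDCCAB ⇒ AB·B·DC·DC·C·AB·AB·B·DC
    A ↦ B
    B ↦ DC
    C ↦ AB
    D ↦ C

A->B, B->DC, C->AB, D->C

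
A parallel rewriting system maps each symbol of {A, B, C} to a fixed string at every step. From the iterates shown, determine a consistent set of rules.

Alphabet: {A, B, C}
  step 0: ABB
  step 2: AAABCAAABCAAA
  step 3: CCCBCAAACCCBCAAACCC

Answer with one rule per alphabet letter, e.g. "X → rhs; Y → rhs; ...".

A->C, B->BC, C->AAA

  step 2 ⇒ step 3: AAABCAAABCAAA ⇒ C·C·C·BC·AAA·C·C·C·BC·AAA·C·C·C
    A ↦ C
    B ↦ BC
    C ↦ AAA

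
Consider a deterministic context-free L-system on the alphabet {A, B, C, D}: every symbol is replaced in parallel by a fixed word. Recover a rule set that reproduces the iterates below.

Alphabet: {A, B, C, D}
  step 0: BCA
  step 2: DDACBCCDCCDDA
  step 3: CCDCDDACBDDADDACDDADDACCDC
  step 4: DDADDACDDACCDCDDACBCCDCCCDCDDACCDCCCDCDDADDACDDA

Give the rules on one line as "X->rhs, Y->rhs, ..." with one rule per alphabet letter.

  step 3 ⇒ step 4: CCDCDDACBDDADDACDDADDACCDC ⇒ DDA·DDA·C·DDA·C·C·DC·DDA·CB·C·C·DC·C·C·DC·DDA·C·C·DC·C·C·DC·DDA·DDA·C·DDA
    A ↦ DC
    B ↦ CB
    C ↦ DDA
    D ↦ C

A->DC, B->CB, C->DDA, D->C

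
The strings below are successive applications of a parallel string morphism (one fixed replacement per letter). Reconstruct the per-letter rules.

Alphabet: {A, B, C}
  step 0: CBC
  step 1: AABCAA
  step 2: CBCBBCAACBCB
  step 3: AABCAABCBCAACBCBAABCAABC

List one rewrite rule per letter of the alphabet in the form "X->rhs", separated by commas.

  step 2 ⇒ step 3: CBCBBCAACBCB ⇒ AA·BC·AA·BC·BC·AA·CB·CB·AA·BC·AA·BC
    A ↦ CB
    B ↦ BC
    C ↦ AA

A->CB, B->BC, C->AA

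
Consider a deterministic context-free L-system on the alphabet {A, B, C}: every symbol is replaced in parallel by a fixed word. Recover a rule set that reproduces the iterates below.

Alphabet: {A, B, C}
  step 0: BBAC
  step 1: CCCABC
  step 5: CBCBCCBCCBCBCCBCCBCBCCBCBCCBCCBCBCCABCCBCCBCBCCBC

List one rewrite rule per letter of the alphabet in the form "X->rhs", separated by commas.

A->CA, B->C, C->BC

  step 0 ⇒ step 1: BBAC ⇒ C·C·CA·BC
    A ↦ CA
    B ↦ C
    C ↦ BC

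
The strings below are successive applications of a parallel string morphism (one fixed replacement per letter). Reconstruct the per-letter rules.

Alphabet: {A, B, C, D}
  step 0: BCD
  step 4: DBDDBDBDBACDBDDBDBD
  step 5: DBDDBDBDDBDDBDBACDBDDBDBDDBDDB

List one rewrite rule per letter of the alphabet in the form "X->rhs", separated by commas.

  step 4 ⇒ step 5: DBDDBDBDBACDBDDBDBD ⇒ DB·D·DB·DB·D·DB·D·DB·D·B·AC·DB·D·DB·DB·D·DB·D·DB
    A ↦ B
    B ↦ D
    C ↦ AC
    D ↦ DB

A->B, B->D, C->AC, D->DB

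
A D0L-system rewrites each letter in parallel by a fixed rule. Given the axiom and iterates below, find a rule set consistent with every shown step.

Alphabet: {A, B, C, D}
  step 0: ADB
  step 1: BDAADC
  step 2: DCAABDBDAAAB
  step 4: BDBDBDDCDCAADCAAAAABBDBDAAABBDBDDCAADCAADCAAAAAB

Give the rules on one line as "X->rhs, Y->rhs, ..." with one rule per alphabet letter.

  step 1 ⇒ step 2: BDAADC ⇒ DC·AA·BD·BD·AA·AB
    A ↦ BD
    B ↦ DC
    C ↦ AB
    D ↦ AA

A->BD, B->DC, C->AB, D->AA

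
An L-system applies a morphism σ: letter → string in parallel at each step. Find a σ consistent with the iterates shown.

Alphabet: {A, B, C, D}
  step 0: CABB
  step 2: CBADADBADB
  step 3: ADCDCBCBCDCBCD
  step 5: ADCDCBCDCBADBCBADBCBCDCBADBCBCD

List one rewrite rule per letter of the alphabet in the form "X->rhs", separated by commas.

A->C, B->CD, C->AD, D->B

  step 2 ⇒ step 3: CBADADBADB ⇒ AD·CD·C·B·C·B·CD·C·B·CD
    A ↦ C
    B ↦ CD
    C ↦ AD
    D ↦ B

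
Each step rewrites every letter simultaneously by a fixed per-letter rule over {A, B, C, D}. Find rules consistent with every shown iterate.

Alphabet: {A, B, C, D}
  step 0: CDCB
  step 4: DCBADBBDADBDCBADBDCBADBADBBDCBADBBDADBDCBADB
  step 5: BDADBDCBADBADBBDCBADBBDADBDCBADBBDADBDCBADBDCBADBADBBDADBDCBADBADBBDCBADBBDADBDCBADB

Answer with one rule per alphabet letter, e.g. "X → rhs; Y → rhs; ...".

A->DC, B->ADB, C->D, D->B

  step 4 ⇒ step 5: DCBADBBDADBDCBADBDCBADBADBBDCBADBBDADBDCBADB ⇒ B·D·ADB·DC·B·ADB·ADB·B·DC·B·ADB·B·D·ADB·DC·B·ADB·B·D·ADB·DC·B·ADB·DC·B·ADB·ADB·B·D·ADB·DC·B·ADB·ADB·B·DC·B·ADB·B·D·ADB·DC·B·ADB
    A ↦ DC
    B ↦ ADB
    C ↦ D
    D ↦ B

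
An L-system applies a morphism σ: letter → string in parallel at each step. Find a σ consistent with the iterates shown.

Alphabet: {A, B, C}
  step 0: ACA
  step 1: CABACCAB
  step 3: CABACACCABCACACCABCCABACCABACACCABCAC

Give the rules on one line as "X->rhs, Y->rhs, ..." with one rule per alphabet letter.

  step 0 ⇒ step 1: ACA ⇒ CAB·AC·CAB
    A ↦ CAB
    C ↦ AC
    B ↦ C  (constrained at step 1)

A->CAB, B->C, C->AC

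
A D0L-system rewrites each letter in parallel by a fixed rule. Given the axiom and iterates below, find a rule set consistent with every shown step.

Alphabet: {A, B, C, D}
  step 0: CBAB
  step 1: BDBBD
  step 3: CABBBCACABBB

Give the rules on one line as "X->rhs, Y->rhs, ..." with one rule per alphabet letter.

A->BB, B->D, C->B, D->CA

  step 0 ⇒ step 1: CBAB ⇒ B·D·BB·D
    A ↦ BB
    B ↦ D
    C ↦ B
    D ↦ CA  (constrained at step 1)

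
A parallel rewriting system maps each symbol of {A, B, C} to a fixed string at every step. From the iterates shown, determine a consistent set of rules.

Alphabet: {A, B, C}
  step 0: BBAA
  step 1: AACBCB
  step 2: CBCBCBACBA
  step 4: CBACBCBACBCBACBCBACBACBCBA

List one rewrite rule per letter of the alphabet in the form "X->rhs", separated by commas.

A->CB, B->A, C->CB

  step 1 ⇒ step 2: AACBCB ⇒ CB·CB·CB·A·CB·A
    A ↦ CB
    B ↦ A
    C ↦ CB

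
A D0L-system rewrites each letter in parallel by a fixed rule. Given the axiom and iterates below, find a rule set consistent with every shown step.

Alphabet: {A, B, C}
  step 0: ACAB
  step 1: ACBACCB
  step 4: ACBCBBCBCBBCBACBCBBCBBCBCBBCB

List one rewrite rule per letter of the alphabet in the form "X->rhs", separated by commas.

A->AC, B->CB, C->B

  step 0 ⇒ step 1: ACAB ⇒ AC·B·AC·CB
    A ↦ AC
    B ↦ CB
    C ↦ B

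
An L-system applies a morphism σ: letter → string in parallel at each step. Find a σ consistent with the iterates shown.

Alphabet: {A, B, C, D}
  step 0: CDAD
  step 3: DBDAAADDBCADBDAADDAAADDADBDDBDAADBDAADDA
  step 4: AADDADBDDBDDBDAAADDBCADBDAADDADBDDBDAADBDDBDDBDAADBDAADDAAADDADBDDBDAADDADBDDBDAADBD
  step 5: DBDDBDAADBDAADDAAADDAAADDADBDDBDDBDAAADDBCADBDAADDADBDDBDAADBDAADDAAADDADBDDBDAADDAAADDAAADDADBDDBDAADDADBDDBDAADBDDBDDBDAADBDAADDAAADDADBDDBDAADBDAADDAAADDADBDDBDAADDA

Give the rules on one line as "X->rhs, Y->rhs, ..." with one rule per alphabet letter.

  step 4 ⇒ step 5: AADDADBDDBDDBDAAADDBCADBDAADDADBDDBDAADBDDBDDBDAADBDAADDAAADDADBDDBDAADDADBDDBDAADBD ⇒ DBD·DBD·A·A·DBD·A·ADD·A·A·ADD·A·A·ADD·A·DBD·DBD·DBD·A·A·ADD·BCA·DBD·A·ADD·A·DBD·DBD·A·A·DBD·A·ADD·A·A·ADD·A·DBD·DBD·A·ADD·A·A·ADD·A·A·ADD·A·DBD·DBD·A·ADD·A·DBD·DBD·A·A·DBD·DBD·DBD·A·A·DBD·A·ADD·A·A·ADD·A·DBD·DBD·A·A·DBD·A·ADD·A·A·ADD·A·DBD·DBD·A·ADD·A
    A ↦ DBD
    B ↦ ADD
    C ↦ BCA
    D ↦ A

A->DBD, B->ADD, C->BCA, D->A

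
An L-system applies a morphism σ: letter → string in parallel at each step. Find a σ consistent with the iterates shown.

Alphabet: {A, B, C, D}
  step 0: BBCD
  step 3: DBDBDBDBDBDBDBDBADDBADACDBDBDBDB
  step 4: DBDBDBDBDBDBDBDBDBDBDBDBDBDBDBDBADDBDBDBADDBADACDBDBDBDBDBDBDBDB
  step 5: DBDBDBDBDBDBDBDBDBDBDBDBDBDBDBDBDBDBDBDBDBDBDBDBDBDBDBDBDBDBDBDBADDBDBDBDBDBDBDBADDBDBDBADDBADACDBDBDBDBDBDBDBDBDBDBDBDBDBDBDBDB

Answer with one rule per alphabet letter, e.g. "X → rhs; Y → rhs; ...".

  step 4 ⇒ step 5: DBDBDBDBDBDBDBDBDBDBDBDBDBDBDBDBADDBDBDBADDBADACDBDBDBDBDBDBDBDB ⇒ DB·DB·DB·DB·DB·DB·DB·DB·DB·DB·DB·DB·DB·DB·DB·DB·DB·DB·DB·DB·DB·DB·DB·DB·DB·DB·DB·DB·DB·DB·DB·DB·AD·DB·DB·DB·DB·DB·DB·DB·AD·DB·DB·DB·AD·DB·AD·AC·DB·DB·DB·DB·DB·DB·DB·DB·DB·DB·DB·DB·DB·DB·DB·DB
    A ↦ AD
    B ↦ DB
    C ↦ AC
    D ↦ DB

A->AD, B->DB, C->AC, D->DB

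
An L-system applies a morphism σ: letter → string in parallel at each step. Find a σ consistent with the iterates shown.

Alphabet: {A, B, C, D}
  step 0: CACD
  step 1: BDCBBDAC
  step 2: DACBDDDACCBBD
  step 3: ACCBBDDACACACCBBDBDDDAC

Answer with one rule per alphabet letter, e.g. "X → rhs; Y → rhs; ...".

A->CB, B->D, C->BD, D->AC

  step 2 ⇒ step 3: DACBDDDACCBBD ⇒ AC·CB·BD·D·AC·AC·AC·CB·BD·BD·D·D·AC
    A ↦ CB
    B ↦ D
    C ↦ BD
    D ↦ AC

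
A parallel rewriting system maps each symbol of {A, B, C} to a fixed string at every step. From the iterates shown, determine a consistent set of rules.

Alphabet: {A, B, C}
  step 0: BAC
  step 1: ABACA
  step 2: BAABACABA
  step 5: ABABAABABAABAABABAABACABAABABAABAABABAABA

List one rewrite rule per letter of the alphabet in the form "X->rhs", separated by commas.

A->BA, B->A, C->CA

  step 1 ⇒ step 2: ABACA ⇒ BA·A·BA·CA·BA
    A ↦ BA
    B ↦ A
    C ↦ CA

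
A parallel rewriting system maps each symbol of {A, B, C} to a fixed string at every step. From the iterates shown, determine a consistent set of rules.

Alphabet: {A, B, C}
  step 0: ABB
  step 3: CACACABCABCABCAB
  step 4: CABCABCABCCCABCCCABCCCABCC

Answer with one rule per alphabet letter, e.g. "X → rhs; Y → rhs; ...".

A->B, B->CC, C->CA

  step 3 ⇒ step 4: CACACABCABCABCAB ⇒ CA·B·CA·B·CA·B·CC·CA·B·CC·CA·B·CC·CA·B·CC
    A ↦ B
    B ↦ CC
    C ↦ CA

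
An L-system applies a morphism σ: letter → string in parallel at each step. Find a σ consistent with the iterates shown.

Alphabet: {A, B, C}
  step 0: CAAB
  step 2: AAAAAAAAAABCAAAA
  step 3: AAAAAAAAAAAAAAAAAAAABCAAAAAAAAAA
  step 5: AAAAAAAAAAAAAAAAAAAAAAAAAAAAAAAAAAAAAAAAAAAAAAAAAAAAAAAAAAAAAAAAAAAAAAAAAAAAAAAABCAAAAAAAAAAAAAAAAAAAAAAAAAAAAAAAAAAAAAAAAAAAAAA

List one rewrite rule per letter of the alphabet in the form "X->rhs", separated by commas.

  step 2 ⇒ step 3: AAAAAAAAAABCAAAA ⇒ AA·AA·AA·AA·AA·AA·AA·AA·AA·AA·BCA·A·AA·AA·AA·AA
    A ↦ AA
    B ↦ BCA
    C ↦ A

A->AA, B->BCA, C->A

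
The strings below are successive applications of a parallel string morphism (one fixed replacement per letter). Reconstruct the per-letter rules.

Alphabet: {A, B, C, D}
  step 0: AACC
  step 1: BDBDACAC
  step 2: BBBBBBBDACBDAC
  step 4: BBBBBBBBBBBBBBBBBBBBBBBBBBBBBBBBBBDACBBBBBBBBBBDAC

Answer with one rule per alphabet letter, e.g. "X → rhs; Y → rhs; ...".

A->BD, B->BB, C->AC, D->B

  step 1 ⇒ step 2: BDBDACAC ⇒ BB·B·BB·B·BD·AC·BD·AC
    A ↦ BD
    B ↦ BB
    C ↦ AC
    D ↦ B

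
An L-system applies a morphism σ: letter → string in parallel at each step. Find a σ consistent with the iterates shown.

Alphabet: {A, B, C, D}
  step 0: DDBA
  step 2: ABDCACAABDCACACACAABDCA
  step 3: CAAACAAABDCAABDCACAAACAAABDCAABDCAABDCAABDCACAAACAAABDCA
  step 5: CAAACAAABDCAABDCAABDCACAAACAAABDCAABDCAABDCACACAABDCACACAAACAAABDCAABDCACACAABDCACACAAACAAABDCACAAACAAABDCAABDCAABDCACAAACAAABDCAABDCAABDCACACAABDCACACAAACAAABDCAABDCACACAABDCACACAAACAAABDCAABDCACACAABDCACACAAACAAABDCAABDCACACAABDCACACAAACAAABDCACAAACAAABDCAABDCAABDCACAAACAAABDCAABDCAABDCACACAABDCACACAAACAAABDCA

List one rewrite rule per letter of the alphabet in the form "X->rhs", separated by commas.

  step 2 ⇒ step 3: ABDCACAABDCACACACAABDCA ⇒ CA·AA·CAA·ABD·CA·ABD·CA·CA·AA·CAA·ABD·CA·ABD·CA·ABD·CA·ABD·CA·CA·AA·CAA·ABD·CA
    A ↦ CA
    B ↦ AA
    C ↦ ABD
    D ↦ CAA

A->CA, B->AA, C->ABD, D->CAA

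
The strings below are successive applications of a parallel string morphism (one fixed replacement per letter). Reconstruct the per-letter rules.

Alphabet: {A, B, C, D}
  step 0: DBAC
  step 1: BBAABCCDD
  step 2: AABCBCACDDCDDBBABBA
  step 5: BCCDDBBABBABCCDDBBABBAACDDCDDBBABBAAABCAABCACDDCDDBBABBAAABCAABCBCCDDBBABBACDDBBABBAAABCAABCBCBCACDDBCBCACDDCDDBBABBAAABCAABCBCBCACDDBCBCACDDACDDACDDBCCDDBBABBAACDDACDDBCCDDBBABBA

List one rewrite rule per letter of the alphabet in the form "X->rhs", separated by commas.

  step 1 ⇒ step 2: BBAABCCDD ⇒ A·A·BC·BC·A·CDD·CDD·BBA·BBA
    A ↦ BC
    B ↦ A
    C ↦ CDD
    D ↦ BBA

A->BC, B->A, C->CDD, D->BBA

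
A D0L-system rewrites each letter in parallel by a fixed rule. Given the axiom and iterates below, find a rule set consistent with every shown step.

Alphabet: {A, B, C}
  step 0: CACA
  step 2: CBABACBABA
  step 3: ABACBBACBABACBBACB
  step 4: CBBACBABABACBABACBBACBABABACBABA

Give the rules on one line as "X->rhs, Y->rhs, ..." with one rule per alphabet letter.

  step 3 ⇒ step 4: ABACBBACBABACBBACB ⇒ CB·BA·CB·A·BA·BA·CB·A·BA·CB·BA·CB·A·BA·BA·CB·A·BA
    A ↦ CB
    B ↦ BA
    C ↦ A

A->CB, B->BA, C->A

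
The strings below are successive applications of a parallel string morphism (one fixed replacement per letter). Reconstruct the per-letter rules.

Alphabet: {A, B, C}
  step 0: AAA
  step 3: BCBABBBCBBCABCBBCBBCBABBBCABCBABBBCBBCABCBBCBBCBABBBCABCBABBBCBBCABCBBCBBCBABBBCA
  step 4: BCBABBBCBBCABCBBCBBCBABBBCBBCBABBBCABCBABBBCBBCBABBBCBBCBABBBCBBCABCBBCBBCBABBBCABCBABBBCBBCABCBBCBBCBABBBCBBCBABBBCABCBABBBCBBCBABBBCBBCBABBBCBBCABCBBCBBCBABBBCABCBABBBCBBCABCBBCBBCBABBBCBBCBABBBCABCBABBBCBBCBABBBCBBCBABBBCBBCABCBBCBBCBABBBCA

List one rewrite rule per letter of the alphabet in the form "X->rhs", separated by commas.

  step 3 ⇒ step 4: BCBABBBCBBCABCBBCBBCBABBBCABCBABBBCBBCABCBBCBBCBABBBCABCBABBBCBBCABCBBCBBCBABBBCA ⇒ BCB·ABB·BCB·BCA·BCB·BCB·BCB·ABB·BCB·BCB·ABB·BCA·BCB·ABB·BCB·BCB·ABB·BCB·BCB·ABB·BCB·BCA·BCB·BCB·BCB·ABB·BCA·BCB·ABB·BCB·BCA·BCB·BCB·BCB·ABB·BCB·BCB·ABB·BCA·BCB·ABB·BCB·BCB·ABB·BCB·BCB·ABB·BCB·BCA·BCB·BCB·BCB·ABB·BCA·BCB·ABB·BCB·BCA·BCB·BCB·BCB·ABB·BCB·BCB·ABB·BCA·BCB·ABB·BCB·BCB·ABB·BCB·BCB·ABB·BCB·BCA·BCB·BCB·BCB·ABB·BCA
    A ↦ BCA
    B ↦ BCB
    C ↦ ABB

A->BCA, B->BCB, C->ABB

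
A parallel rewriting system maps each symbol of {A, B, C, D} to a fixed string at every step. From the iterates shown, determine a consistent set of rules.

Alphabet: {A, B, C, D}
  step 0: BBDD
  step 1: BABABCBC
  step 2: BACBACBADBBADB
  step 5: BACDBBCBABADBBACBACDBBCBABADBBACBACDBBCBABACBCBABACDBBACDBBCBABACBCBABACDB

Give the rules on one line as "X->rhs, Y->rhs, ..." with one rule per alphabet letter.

  step 1 ⇒ step 2: BABABCBC ⇒ BA·C·BA·C·BA·DB·BA·DB
    A ↦ C
    B ↦ BA
    C ↦ DB
  step 0 ⇒ step 1: BBDD ⇒ BA·BA·BC·BC
    D ↦ BC

A->C, B->BA, C->DB, D->BC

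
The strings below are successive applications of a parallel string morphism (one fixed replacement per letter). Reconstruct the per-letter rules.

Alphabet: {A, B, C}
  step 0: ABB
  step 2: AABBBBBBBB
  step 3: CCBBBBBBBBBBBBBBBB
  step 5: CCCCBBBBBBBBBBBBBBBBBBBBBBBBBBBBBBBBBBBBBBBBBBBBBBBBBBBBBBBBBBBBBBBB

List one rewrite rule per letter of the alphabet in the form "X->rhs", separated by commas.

A->C, B->BB, C->AA

  step 2 ⇒ step 3: AABBBBBBBB ⇒ C·C·BB·BB·BB·BB·BB·BB·BB·BB
    A ↦ C
    B ↦ BB
    C ↦ AA  (constrained at step 3)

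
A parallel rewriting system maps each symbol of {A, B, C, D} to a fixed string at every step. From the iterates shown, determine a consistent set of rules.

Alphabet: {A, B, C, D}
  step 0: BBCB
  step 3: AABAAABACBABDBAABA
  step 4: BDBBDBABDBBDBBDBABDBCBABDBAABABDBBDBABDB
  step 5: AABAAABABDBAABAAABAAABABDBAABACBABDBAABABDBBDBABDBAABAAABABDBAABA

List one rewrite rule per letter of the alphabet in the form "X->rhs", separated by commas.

  step 4 ⇒ step 5: BDBBDBABDBBDBBDBABDBCBABDBAABABDBBDBABDB ⇒ A·AB·A·A·AB·A·BDB·A·AB·A·A·AB·A·A·AB·A·BDB·A·AB·A·CB·A·BDB·A·AB·A·BDB·BDB·A·BDB·A·AB·A·A·AB·A·BDB·A·AB·A
    A ↦ BDB
    B ↦ A
    C ↦ CB
    D ↦ AB

A->BDB, B->A, C->CB, D->AB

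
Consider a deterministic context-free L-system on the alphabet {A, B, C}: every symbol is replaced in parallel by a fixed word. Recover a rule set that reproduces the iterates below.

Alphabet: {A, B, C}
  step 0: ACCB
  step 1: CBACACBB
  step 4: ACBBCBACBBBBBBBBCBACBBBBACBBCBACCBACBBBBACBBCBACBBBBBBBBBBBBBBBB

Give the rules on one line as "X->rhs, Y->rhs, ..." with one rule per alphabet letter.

A->CB, B->BB, C->AC

  step 0 ⇒ step 1: ACCB ⇒ CB·AC·AC·BB
    A ↦ CB
    B ↦ BB
    C ↦ AC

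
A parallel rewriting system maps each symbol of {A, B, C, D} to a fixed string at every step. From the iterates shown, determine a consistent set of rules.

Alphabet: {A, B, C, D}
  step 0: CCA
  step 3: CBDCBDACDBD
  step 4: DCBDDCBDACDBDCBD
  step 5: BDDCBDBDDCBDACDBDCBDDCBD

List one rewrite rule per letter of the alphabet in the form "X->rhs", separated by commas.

A->AC, B->C, C->D, D->BD

  step 4 ⇒ step 5: DCBDDCBDACDBDCBD ⇒ BD·D·C·BD·BD·D·C·BD·AC·D·BD·C·BD·D·C·BD
    A ↦ AC
    B ↦ C
    C ↦ D
    D ↦ BD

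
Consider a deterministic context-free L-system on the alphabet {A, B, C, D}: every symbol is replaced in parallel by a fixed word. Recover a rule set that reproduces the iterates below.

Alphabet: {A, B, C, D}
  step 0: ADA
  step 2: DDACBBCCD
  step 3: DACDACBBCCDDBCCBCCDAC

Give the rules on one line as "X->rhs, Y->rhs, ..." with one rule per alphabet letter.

A->B, B->D, C->BCC, D->DAC

  step 2 ⇒ step 3: DDACBBCCD ⇒ DAC·DAC·B·BCC·D·D·BCC·BCC·DAC
    A ↦ B
    B ↦ D
    C ↦ BCC
    D ↦ DAC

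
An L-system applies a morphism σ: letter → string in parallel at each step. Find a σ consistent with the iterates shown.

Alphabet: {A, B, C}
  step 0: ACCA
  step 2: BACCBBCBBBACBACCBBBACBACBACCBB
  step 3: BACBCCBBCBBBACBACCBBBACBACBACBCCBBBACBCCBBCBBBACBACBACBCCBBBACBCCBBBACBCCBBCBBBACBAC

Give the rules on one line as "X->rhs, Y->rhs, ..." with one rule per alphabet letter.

  step 2 ⇒ step 3: BACCBBCBBBACBACCBBBACBACBACCBB ⇒ BAC·BC·CBB·CBB·BAC·BAC·CBB·BAC·BAC·BAC·BC·CBB·BAC·BC·CBB·CBB·BAC·BAC·BAC·BC·CBB·BAC·BC·CBB·BAC·BC·CBB·CBB·BAC·BAC
    A ↦ BC
    B ↦ BAC
    C ↦ CBB

A->BC, B->BAC, C->CBB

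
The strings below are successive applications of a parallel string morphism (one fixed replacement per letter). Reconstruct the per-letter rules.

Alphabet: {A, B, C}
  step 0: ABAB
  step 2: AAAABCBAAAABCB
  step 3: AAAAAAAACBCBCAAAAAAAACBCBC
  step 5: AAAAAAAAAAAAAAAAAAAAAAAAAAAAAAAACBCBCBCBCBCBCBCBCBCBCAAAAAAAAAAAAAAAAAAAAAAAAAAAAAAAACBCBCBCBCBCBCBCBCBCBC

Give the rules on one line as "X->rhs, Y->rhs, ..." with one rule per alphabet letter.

  step 2 ⇒ step 3: AAAABCBAAAABCB ⇒ AA·AA·AA·AA·C·BCB·C·AA·AA·AA·AA·C·BCB·C
    A ↦ AA
    B ↦ C
    C ↦ BCB

A->AA, B->C, C->BCB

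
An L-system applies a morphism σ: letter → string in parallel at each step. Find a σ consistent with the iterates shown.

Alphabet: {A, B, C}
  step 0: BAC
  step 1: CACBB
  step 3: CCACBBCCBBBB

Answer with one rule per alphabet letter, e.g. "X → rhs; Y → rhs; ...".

A->AC, B->C, C->BB

  step 0 ⇒ step 1: BAC ⇒ C·AC·BB
    A ↦ AC
    B ↦ C
    C ↦ BB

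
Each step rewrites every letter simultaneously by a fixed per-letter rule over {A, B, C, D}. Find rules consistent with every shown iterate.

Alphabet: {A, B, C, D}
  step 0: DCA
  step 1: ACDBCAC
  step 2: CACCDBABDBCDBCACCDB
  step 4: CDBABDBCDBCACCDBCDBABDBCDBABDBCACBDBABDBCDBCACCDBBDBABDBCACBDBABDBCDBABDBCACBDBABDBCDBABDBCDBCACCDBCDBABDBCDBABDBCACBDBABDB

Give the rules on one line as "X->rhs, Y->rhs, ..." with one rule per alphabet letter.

  step 1 ⇒ step 2: ACDBCAC ⇒ CAC·CDB·A·BDB·CDB·CAC·CDB
    A ↦ CAC
    B ↦ BDB
    C ↦ CDB
    D ↦ A

A->CAC, B->BDB, C->CDB, D->A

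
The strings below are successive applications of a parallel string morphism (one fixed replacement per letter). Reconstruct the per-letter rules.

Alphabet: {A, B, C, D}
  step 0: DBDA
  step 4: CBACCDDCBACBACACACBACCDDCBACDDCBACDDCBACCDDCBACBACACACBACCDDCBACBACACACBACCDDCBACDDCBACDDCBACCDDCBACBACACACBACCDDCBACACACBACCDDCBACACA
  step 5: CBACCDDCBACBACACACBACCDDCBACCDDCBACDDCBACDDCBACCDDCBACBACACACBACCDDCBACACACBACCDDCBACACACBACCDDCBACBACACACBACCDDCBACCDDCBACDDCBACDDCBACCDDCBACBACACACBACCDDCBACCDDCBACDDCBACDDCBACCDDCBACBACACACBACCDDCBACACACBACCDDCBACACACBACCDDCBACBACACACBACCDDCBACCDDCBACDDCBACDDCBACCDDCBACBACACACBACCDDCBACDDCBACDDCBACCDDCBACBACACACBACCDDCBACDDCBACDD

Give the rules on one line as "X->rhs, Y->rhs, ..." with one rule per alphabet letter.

A->CDD, B->C, C->CBA, D->CA

  step 4 ⇒ step 5: CBACCDDCBACBACACACBACCDDCBACDDCBACDDCBACCDDCBACBACACACBACCDDCBACBACACACBACCDDCBACDDCBACDDCBACCDDCBACBACACACBACCDDCBACACACBACCDDCBACACA ⇒ CBA·C·CDD·CBA·CBA·CA·CA·CBA·C·CDD·CBA·C·CDD·CBA·CDD·CBA·CDD·CBA·C·CDD·CBA·CBA·CA·CA·CBA·C·CDD·CBA·CA·CA·CBA·C·CDD·CBA·CA·CA·CBA·C·CDD·CBA·CBA·CA·CA·CBA·C·CDD·CBA·C·CDD·CBA·CDD·CBA·CDD·CBA·C·CDD·CBA·CBA·CA·CA·CBA·C·CDD·CBA·C·CDD·CBA·CDD·CBA·CDD·CBA·C·CDD·CBA·CBA·CA·CA·CBA·C·CDD·CBA·CA·CA·CBA·C·CDD·CBA·CA·CA·CBA·C·CDD·CBA·CBA·CA·CA·CBA·C·CDD·CBA·C·CDD·CBA·CDD·CBA·CDD·CBA·C·CDD·CBA·CBA·CA·CA·CBA·C·CDD·CBA·CDD·CBA·CDD·CBA·C·CDD·CBA·CBA·CA·CA·CBA·C·CDD·CBA·CDD·CBA·CDD
    A ↦ CDD
    B ↦ C
    C ↦ CBA
    D ↦ CA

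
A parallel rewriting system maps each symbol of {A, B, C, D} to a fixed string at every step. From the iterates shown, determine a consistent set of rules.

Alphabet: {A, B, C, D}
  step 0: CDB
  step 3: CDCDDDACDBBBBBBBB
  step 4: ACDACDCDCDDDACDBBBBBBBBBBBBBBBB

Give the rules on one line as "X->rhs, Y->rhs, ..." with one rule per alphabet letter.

A->DD, B->BB, C->A, D->CD

  step 3 ⇒ step 4: CDCDDDACDBBBBBBBB ⇒ A·CD·A·CD·CD·CD·DD·A·CD·BB·BB·BB·BB·BB·BB·BB·BB
    A ↦ DD
    B ↦ BB
    C ↦ A
    D ↦ CD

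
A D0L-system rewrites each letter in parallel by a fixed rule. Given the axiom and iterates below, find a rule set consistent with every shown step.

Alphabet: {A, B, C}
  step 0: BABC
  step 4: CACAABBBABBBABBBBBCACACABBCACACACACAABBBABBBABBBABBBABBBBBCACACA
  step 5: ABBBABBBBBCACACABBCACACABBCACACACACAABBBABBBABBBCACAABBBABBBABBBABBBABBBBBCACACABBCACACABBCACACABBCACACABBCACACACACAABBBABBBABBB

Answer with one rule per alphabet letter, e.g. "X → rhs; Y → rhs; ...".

A->BB, B->CA, C->AB

  step 4 ⇒ step 5: CACAABBBABBBABBBBBCACACABBCACACACACAABBBABBBABBBABBBABBBBBCACACA ⇒ AB·BB·AB·BB·BB·CA·CA·CA·BB·CA·CA·CA·BB·CA·CA·CA·CA·CA·AB·BB·AB·BB·AB·BB·CA·CA·AB·BB·AB·BB·AB·BB·AB·BB·AB·BB·BB·CA·CA·CA·BB·CA·CA·CA·BB·CA·CA·CA·BB·CA·CA·CA·BB·CA·CA·CA·CA·CA·AB·BB·AB·BB·AB·BB
    A ↦ BB
    B ↦ CA
    C ↦ AB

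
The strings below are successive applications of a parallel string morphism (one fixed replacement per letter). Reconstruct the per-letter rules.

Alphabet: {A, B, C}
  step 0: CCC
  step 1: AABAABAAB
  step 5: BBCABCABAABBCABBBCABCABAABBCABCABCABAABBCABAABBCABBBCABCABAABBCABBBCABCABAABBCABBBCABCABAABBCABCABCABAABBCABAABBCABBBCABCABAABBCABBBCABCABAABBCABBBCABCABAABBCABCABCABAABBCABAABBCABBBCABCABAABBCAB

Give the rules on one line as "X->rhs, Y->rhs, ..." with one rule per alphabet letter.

A->B, B->CAB, C->AAB

  step 0 ⇒ step 1: CCC ⇒ AAB·AAB·AAB
    C ↦ AAB
    A ↦ B  (constrained at step 1)
    B ↦ CAB  (constrained at step 1)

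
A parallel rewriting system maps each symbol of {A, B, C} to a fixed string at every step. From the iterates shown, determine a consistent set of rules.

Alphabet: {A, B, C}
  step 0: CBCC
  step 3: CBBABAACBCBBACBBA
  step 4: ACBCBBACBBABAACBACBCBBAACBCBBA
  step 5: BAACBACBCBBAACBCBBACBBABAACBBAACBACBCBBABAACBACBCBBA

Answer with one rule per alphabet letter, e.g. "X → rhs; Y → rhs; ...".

A->BA, B->CB, C->A

  step 4 ⇒ step 5: ACBCBBACBBABAACBACBCBBAACBCBBA ⇒ BA·A·CB·A·CB·CB·BA·A·CB·CB·BA·CB·BA·BA·A·CB·BA·A·CB·A·CB·CB·BA·BA·A·CB·A·CB·CB·BA
    A ↦ BA
    B ↦ CB
    C ↦ A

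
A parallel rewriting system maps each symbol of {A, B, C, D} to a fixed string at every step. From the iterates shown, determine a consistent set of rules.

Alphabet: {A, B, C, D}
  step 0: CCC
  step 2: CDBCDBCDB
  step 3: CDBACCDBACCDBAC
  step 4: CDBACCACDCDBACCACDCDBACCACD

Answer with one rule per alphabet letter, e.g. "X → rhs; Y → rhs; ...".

A->CA, B->AC, C->CD, D->B

  step 3 ⇒ step 4: CDBACCDBACCDBAC ⇒ CD·B·AC·CA·CD·CD·B·AC·CA·CD·CD·B·AC·CA·CD
    A ↦ CA
    B ↦ AC
    C ↦ CD
    D ↦ B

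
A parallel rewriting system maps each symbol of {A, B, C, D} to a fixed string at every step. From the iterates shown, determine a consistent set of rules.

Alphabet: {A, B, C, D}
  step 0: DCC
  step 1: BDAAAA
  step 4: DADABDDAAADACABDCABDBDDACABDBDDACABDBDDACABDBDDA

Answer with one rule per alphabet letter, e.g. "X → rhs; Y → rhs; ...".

  step 0 ⇒ step 1: DCC ⇒ BD·AA·AA
    C ↦ AA
    D ↦ BD
    A ↦ DA  (constrained at step 1)
    B ↦ CA  (constrained at step 1)

A->DA, B->CA, C->AA, D->BD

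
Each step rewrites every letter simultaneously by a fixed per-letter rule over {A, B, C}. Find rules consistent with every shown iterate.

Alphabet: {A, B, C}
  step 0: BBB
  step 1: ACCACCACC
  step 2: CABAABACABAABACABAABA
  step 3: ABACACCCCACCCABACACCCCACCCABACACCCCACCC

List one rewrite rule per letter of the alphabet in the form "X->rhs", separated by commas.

A->C, B->ACC, C->ABA

  step 2 ⇒ step 3: CABAABACABAABACABAABA ⇒ ABA·C·ACC·C·C·ACC·C·ABA·C·ACC·C·C·ACC·C·ABA·C·ACC·C·C·ACC·C
    A ↦ C
    B ↦ ACC
    C ↦ ABA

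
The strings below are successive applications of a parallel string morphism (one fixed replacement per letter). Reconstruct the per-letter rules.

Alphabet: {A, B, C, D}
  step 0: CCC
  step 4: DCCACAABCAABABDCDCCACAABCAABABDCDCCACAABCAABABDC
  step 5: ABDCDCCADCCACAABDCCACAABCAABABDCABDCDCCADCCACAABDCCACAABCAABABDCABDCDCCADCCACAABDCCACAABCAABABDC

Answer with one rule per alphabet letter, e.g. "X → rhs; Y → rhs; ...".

  step 4 ⇒ step 5: DCCACAABCAABABDCDCCACAABCAABABDCDCCACAABCAABABDC ⇒ AB·DC·DC·CA·DC·CA·CA·AB·DC·CA·CA·AB·CA·AB·AB·DC·AB·DC·DC·CA·DC·CA·CA·AB·DC·CA·CA·AB·CA·AB·AB·DC·AB·DC·DC·CA·DC·CA·CA·AB·DC·CA·CA·AB·CA·AB·AB·DC
    A ↦ CA
    B ↦ AB
    C ↦ DC
    D ↦ AB

A->CA, B->AB, C->DC, D->AB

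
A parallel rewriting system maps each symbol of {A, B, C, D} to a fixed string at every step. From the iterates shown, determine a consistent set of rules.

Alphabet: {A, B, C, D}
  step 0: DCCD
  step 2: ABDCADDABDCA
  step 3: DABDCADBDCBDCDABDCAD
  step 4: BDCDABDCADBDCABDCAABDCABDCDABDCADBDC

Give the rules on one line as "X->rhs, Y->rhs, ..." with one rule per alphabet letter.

  step 3 ⇒ step 4: DABDCADBDCBDCDABDCAD ⇒ BDC·D·A·BDC·A·D·BDC·A·BDC·A·A·BDC·A·BDC·D·A·BDC·A·D·BDC
    A ↦ D
    B ↦ A
    C ↦ A
    D ↦ BDC

A->D, B->A, C->A, D->BDC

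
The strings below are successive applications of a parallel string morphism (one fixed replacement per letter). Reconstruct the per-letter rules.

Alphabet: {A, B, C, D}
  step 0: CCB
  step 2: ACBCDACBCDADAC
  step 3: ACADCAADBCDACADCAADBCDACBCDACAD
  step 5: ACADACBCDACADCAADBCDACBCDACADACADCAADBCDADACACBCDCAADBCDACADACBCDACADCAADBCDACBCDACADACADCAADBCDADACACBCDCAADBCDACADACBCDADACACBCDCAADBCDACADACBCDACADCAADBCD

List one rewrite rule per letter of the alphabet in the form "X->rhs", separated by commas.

A->AC, B->CA, C->AD, D->BCD

  step 2 ⇒ step 3: ACBCDACBCDADAC ⇒ AC·AD·CA·AD·BCD·AC·AD·CA·AD·BCD·AC·BCD·AC·AD
    A ↦ AC
    B ↦ CA
    C ↦ AD
    D ↦ BCD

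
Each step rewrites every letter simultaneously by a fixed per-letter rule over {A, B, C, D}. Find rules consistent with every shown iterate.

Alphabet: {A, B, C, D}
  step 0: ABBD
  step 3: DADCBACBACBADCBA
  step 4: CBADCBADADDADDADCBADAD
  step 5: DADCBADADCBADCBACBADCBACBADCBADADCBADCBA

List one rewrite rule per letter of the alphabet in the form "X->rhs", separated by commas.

  step 4 ⇒ step 5: CBADCBADADDADDADCBADAD ⇒ D·A·D·CBA·D·A·D·CBA·D·CBA·CBA·D·CBA·CBA·D·CBA·D·A·D·CBA·D·CBA
    A ↦ D
    B ↦ A
    C ↦ D
    D ↦ CBA

A->D, B->A, C->D, D->CBA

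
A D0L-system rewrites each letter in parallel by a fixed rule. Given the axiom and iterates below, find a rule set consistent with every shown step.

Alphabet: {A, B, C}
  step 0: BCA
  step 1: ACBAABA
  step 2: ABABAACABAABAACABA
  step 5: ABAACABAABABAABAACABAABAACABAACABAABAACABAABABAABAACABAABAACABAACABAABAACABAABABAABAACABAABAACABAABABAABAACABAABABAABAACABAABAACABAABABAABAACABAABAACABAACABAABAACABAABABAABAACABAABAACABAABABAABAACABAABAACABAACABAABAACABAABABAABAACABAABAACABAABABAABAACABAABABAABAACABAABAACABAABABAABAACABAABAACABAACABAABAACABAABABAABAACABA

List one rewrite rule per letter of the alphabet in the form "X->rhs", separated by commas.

A->ABA, B->AC, C->BA

  step 1 ⇒ step 2: ACBAABA ⇒ ABA·BA·AC·ABA·ABA·AC·ABA
    A ↦ ABA
    B ↦ AC
    C ↦ BA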